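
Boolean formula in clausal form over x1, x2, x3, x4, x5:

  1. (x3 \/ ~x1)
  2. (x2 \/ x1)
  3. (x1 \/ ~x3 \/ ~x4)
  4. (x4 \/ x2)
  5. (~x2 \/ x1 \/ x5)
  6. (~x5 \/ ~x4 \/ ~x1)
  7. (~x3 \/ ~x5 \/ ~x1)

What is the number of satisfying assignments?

6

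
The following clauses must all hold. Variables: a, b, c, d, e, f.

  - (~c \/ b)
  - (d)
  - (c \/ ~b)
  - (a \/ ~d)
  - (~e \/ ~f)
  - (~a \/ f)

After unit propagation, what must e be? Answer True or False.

False

(d) stands alone — d = True.
In (~d \/ a), ~d is now false; a must hold, so a = True.
(~a \/ f): since a = True, the clause reduces to (f). f = True.
(~e \/ ~f): since f = True, the clause reduces to (~e). e = False.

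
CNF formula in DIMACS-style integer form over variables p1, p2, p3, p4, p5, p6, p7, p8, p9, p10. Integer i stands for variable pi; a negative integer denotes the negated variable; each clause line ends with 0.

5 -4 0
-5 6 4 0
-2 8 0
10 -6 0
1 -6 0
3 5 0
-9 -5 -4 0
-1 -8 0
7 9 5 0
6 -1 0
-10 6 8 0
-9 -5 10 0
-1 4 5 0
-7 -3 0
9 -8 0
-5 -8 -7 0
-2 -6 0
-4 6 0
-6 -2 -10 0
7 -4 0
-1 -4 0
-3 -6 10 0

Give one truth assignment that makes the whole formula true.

p2 occurs only negated in the remaining clauses — set p2 = False.
Set p1 = False and propagate.
  then p6 is forced to False.
  then p4 is forced to False.
  then p5 is forced to False.
  then p3 is forced to True.
  then p7 is forced to False.
  then p9 is forced to True.
Set p8 = True and propagate.
p10 is now unconstrained; take p10 = False.
Every clause has at least one true literal under this assignment.
Check each clause:
  1. (NOT p4 OR p5) — NOT p4 is true.
  2. (NOT p5 OR p4 OR p6) — NOT p5 is true.
  3. (NOT p2 OR p8) — p8 is true.
  4. (NOT p6 OR p10) — NOT p6 is true.
  5. (NOT p6 OR p1) — NOT p6 is true.
  6. (p5 OR p3) — p3 is true.
  7. (NOT p9 OR NOT p4 OR NOT p5) — NOT p5 is true.
  8. (NOT p8 OR NOT p1) — NOT p1 is true.
  9. (p9 OR p7 OR p5) — p9 is true.
  10. (p6 OR NOT p1) — NOT p1 is true.
  11. (p6 OR p8 OR NOT p10) — p8 is true.
  12. (NOT p5 OR NOT p9 OR p10) — NOT p5 is true.
  13. (p5 OR p4 OR NOT p1) — NOT p1 is true.
  14. (NOT p3 OR NOT p7) — NOT p7 is true.
  15. (NOT p8 OR p9) — p9 is true.
  16. (NOT p7 OR NOT p8 OR NOT p5) — NOT p7 is true.
  17. (NOT p2 OR NOT p6) — NOT p6 is true.
  18. (p6 OR NOT p4) — NOT p4 is true.
  19. (NOT p6 OR NOT p2 OR NOT p10) — NOT p6 is true.
  20. (NOT p4 OR p7) — NOT p4 is true.
  21. (NOT p4 OR NOT p1) — NOT p4 is true.
  22. (NOT p3 OR p10 OR NOT p6) — NOT p6 is true.

p1=False  p2=False  p3=True  p4=False  p5=False  p6=False  p7=False  p8=True  p9=True  p10=False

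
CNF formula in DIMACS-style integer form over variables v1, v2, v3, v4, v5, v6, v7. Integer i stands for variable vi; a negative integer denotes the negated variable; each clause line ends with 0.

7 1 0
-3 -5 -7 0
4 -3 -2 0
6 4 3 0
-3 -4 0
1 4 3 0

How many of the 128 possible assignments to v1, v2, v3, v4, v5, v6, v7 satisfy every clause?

40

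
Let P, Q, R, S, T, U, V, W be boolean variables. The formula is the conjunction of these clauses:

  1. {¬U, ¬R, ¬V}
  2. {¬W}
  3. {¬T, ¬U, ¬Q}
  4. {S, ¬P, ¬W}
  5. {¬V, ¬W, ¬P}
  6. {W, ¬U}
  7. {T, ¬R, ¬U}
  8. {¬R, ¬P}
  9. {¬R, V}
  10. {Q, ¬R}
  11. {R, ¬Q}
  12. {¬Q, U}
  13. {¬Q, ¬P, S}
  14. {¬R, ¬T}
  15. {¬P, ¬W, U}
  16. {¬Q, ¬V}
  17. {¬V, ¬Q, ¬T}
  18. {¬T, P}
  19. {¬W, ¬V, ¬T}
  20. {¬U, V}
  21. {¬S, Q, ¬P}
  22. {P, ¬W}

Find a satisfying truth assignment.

P=0, Q=0, R=0, S=1, T=0, U=0, V=1, W=0

The clause (¬W) is unit: W must be False.
Unit propagation: (¬U) forces U = False.
(¬Q) is a unit clause, so Q = False.
Unit propagation: (¬R) forces R = False.
Pure literal: T appears only negated; assign T = False.
Try P = False.
S, V are now unconstrained; take S = True, V = True.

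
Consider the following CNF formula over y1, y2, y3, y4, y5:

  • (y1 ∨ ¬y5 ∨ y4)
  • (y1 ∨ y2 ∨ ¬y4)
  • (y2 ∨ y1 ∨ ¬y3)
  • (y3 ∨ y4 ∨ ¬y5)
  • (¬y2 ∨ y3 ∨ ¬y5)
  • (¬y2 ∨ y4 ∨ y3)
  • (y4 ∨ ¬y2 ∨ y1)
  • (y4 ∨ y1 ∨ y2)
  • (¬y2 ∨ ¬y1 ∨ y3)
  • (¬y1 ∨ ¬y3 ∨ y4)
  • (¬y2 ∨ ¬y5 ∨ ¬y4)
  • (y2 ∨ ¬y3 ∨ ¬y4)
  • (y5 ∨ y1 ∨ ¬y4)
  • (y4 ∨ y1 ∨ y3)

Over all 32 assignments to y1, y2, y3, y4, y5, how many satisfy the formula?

4

The models are:
  y1=T y2=F y3=F y4=F y5=F
  y1=T y2=F y3=F y4=T y5=F
  y1=T y2=F y3=F y4=T y5=T
  y1=T y2=T y3=T y4=T y5=F
That's 4 in total.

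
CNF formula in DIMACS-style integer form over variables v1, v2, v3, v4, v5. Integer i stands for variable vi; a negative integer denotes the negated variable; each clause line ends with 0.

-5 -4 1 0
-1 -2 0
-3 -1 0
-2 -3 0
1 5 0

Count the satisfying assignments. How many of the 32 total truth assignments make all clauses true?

Satisfying assignments:
  v1=0 v2=0 v3=0 v4=0 v5=1
  v1=0 v2=0 v3=1 v4=0 v5=1
  v1=0 v2=1 v3=0 v4=0 v5=1
  v1=1 v2=0 v3=0 v4=0 v5=0
  v1=1 v2=0 v3=0 v4=0 v5=1
  v1=1 v2=0 v3=0 v4=1 v5=0
  v1=1 v2=0 v3=0 v4=1 v5=1
That's 7 in total.

7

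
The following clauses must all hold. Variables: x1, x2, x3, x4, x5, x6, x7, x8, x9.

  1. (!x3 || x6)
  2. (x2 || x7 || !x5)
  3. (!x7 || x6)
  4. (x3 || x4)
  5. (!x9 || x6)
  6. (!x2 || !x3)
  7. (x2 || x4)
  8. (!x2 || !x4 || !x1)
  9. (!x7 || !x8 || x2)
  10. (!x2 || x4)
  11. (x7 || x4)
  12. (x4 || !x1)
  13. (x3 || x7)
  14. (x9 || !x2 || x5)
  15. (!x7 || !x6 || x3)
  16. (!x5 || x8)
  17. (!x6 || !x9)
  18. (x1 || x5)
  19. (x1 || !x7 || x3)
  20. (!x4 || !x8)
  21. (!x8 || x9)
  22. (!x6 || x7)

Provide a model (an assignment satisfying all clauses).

x1=T, x2=F, x3=T, x4=T, x5=F, x6=T, x7=T, x8=F, x9=F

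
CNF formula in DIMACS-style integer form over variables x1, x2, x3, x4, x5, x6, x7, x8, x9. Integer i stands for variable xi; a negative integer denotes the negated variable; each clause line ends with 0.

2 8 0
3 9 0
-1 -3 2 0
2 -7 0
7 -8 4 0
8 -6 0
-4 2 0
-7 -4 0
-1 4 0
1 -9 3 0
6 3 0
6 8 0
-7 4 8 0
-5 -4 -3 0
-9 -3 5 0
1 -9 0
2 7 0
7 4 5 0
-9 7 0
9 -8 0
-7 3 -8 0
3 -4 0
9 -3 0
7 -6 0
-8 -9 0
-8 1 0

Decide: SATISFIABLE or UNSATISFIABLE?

UNSATISFIABLE

x3 = True:
  propagation gives x9=True, x5=True, x4=False, x1=False; an empty clause results — contradiction.
x3 = False:
  propagation gives x9=True, x1=True, x4=True; an empty clause results — contradiction.
Every branch closes, so no satisfying assignment exists.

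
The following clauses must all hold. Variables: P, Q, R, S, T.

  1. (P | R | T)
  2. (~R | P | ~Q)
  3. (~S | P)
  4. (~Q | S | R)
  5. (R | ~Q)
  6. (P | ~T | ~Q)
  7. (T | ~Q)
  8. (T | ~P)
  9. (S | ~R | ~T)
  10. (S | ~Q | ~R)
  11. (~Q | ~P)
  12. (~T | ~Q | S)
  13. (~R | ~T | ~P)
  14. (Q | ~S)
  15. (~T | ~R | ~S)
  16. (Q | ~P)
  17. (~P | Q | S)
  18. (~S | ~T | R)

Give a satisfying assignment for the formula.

P=F  Q=F  R=T  S=F  T=F

Check each clause:
  1. (T | R | P) — R is true.
  2. (P | ~R | ~Q) — ~Q is true.
  3. (~S | P) — ~S is true.
  4. (~Q | S | R) — R is true.
  5. (R | ~Q) — R is true.
  6. (~T | P | ~Q) — ~T is true.
  7. (~Q | T) — ~Q is true.
  8. (T | ~P) — ~P is true.
  9. (S | ~T | ~R) — ~T is true.
  10. (~R | S | ~Q) — ~Q is true.
  11. (~P | ~Q) — ~P is true.
  12. (~T | ~Q | S) — ~T is true.
  13. (~R | ~P | ~T) — ~T is true.
  14. (~S | Q) — ~S is true.
  15. (~T | ~S | ~R) — ~T is true.
  16. (~P | Q) — ~P is true.
  17. (S | Q | ~P) — ~P is true.
  18. (~T | R | ~S) — R is true.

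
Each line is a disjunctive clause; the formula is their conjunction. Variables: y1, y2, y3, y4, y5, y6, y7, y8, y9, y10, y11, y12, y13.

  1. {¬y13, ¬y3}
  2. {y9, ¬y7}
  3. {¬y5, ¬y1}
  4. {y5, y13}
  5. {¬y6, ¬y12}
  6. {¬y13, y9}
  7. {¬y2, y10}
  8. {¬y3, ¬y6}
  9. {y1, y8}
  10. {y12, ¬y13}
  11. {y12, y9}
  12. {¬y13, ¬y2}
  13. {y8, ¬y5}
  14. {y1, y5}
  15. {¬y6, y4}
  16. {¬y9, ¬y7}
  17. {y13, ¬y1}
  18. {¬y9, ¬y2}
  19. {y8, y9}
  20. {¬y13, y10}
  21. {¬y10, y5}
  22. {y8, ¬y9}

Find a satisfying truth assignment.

y2 occurs only negated in the remaining clauses — set y2 = False.
Pure literal: y3 appears only negated; assign y3 = False.
Set y1 = False and propagate.
  then y8 is forced to True.
  then y5 is forced to True.
Try y4 = False.
  then y6 is forced to False.
Branch on y7: take y7 = False.
The remaining clauses are satisfied by y9 = True, y10 = True, y11 = True, y12 = True, y13 = True.

y1=False, y2=False, y3=False, y4=False, y5=True, y6=False, y7=False, y8=True, y9=True, y10=True, y11=True, y12=True, y13=True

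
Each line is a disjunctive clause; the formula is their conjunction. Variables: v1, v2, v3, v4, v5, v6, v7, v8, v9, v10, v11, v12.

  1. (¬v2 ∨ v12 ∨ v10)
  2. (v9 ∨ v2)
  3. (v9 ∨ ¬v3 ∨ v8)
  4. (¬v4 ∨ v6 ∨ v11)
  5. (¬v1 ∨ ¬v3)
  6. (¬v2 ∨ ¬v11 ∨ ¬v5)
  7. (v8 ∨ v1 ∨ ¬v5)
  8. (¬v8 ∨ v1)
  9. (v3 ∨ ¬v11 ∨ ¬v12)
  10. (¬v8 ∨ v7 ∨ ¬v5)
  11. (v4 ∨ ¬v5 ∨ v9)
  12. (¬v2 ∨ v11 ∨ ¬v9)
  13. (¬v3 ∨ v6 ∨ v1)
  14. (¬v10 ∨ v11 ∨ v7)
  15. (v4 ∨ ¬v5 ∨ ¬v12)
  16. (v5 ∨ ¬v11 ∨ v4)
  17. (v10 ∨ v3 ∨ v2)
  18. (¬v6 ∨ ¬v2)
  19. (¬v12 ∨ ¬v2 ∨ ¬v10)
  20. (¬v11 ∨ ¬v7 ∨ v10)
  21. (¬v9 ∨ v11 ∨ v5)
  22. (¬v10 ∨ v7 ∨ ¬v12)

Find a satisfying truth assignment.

v1 = True  v2 = True  v3 = False  v4 = True  v5 = False  v6 = False  v7 = True  v8 = True  v9 = False  v10 = True  v11 = True  v12 = False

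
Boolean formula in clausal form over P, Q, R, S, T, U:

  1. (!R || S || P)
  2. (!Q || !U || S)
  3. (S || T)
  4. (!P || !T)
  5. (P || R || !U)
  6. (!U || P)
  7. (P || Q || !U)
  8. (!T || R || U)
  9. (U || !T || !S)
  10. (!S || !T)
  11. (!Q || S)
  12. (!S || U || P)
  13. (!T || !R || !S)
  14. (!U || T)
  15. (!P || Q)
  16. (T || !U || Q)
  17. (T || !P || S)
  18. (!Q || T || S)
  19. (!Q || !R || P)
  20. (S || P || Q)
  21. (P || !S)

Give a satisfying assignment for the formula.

Try P = True.
  then T is forced to False.
  then S is forced to True.
  then U is forced to False.
  then Q is forced to True.
R is now unconstrained; take R = True.
Every clause has at least one true literal under this assignment.

P = True  Q = True  R = True  S = True  T = False  U = False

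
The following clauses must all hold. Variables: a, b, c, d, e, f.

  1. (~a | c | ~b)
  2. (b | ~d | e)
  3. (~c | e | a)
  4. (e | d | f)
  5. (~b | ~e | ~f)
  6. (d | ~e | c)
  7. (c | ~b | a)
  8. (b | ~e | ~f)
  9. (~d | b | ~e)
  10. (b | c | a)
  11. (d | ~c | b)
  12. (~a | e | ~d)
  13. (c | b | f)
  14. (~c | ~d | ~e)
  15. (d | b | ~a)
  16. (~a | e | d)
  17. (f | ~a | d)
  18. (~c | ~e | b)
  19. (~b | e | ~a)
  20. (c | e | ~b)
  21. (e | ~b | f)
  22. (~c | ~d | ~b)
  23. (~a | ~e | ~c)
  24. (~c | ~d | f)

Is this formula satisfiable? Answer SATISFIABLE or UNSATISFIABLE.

Branch on a: take a = False.
For the remaining variables, b = True, c = True, d = False, e = True, f = False works.
Every clause has at least one true literal under this assignment.
So a = F  b = T  c = T  d = F  e = T  f = F is a satisfying assignment.

SATISFIABLE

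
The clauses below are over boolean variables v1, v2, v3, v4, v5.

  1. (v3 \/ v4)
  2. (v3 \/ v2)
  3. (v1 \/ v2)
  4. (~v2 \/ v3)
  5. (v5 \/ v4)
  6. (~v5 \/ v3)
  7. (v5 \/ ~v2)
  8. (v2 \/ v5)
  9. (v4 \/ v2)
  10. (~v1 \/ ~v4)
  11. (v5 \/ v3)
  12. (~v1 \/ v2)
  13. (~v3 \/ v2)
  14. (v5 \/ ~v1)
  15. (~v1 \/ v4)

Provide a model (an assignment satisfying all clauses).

v1=False, v2=True, v3=True, v4=False, v5=True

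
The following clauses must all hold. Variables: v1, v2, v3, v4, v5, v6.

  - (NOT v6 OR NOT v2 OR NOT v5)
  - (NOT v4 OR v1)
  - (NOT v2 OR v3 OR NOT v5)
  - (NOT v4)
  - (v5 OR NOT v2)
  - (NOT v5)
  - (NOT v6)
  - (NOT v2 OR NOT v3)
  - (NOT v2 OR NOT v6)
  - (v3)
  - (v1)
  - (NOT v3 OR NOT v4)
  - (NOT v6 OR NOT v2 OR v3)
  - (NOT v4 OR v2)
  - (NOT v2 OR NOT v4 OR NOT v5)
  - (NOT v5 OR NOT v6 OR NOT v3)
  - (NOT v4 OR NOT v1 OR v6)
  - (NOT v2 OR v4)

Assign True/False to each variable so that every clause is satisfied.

v1 = T, v2 = F, v3 = T, v4 = F, v5 = F, v6 = F

Check each clause:
  1. (NOT v5 OR NOT v2 OR NOT v6) — NOT v6 is true.
  2. (v1 OR NOT v4) — v1 is true.
  3. (NOT v5 OR v3 OR NOT v2) — v3 is true.
  4. (NOT v4) — NOT v4 is true.
  5. (v5 OR NOT v2) — NOT v2 is true.
  6. (NOT v5) — NOT v5 is true.
  7. (NOT v6) — NOT v6 is true.
  8. (NOT v3 OR NOT v2) — NOT v2 is true.
  9. (NOT v6 OR NOT v2) — NOT v6 is true.
  10. (v3) — v3 is true.
  11. (v1) — v1 is true.
  12. (NOT v3 OR NOT v4) — NOT v4 is true.
  13. (NOT v6 OR NOT v2 OR v3) — NOT v6 is true.
  14. (NOT v4 OR v2) — NOT v4 is true.
  15. (NOT v4 OR NOT v2 OR NOT v5) — NOT v5 is true.
  16. (NOT v6 OR NOT v5 OR NOT v3) — NOT v6 is true.
  17. (NOT v4 OR NOT v1 OR v6) — NOT v4 is true.
  18. (v4 OR NOT v2) — NOT v2 is true.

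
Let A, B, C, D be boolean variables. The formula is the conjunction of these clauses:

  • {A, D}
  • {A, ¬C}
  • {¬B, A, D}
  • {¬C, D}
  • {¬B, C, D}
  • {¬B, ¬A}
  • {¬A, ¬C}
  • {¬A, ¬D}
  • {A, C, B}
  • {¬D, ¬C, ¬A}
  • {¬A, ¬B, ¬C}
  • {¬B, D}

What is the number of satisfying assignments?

2

The models are:
  A=F B=T C=F D=T
  A=T B=F C=F D=F
That's 2 in total.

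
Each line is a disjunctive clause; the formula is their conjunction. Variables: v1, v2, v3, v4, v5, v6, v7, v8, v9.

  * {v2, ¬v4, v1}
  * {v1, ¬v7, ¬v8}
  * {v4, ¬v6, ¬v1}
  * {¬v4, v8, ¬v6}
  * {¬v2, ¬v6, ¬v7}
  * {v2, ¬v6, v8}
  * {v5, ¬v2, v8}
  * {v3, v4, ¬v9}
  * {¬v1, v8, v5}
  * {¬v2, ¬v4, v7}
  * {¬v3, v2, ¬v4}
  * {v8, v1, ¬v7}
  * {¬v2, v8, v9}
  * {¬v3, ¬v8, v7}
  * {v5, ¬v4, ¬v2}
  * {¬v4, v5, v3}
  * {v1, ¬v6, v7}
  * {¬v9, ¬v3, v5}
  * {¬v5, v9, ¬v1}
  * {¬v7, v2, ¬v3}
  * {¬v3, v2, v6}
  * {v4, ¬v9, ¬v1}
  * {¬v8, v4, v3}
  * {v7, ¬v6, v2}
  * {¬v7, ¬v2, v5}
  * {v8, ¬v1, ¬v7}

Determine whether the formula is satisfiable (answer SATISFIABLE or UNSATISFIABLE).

Branch on v1: take v1 = True.
Branch on v2: take v2 = False.
For the remaining variables, v3 = False, v4 = True, v5 = True, v6 = False, v7 = False, v8 = False, v9 = True works.
Every clause has at least one true literal under this assignment.
So v1=T, v2=F, v3=F, v4=T, v5=T, v6=F, v7=F, v8=F, v9=T is a satisfying assignment.

SATISFIABLE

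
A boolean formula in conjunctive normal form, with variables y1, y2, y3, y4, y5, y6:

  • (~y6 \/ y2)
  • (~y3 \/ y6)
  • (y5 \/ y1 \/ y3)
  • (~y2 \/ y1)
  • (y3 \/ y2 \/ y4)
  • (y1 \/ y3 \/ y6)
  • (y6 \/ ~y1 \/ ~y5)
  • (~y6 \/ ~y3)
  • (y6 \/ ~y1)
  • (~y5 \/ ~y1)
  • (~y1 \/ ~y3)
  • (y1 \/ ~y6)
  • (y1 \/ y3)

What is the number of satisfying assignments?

2

Satisfying assignments:
  y1=1 y2=1 y3=0 y4=0 y5=0 y6=1
  y1=1 y2=1 y3=0 y4=1 y5=0 y6=1
Count: 2.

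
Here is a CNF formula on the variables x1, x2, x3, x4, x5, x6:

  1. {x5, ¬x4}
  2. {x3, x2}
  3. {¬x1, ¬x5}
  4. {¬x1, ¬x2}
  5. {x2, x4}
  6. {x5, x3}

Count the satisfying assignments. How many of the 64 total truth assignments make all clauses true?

12

Split on x2, then x5.
  x2=1, x5=1: forces x1=0; x3, x4, x6 free → 2^3 = 8.
  x2=1, x5=0: remaining (x1,x3,x4,x6) ∈ {(0,1,0,0); (0,1,0,1)} — 2.
  x2=0, x5=1: remaining (x1,x3,x4,x6) ∈ {(0,1,1,0); (0,1,1,1)} — 2.
  x2=0, x5=0: a clause becomes empty — 0.
Total: 8 + 2 + 2 + 0 = 12.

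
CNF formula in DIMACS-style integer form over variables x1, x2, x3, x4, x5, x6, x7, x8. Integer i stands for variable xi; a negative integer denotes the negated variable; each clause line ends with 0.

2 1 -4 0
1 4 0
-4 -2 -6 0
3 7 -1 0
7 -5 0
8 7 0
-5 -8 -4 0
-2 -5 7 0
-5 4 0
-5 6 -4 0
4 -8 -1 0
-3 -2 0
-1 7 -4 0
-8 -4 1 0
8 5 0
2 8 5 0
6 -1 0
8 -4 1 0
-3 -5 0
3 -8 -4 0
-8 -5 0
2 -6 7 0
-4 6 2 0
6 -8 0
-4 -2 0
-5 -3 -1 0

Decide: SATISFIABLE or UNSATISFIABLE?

Pure literal: x7 appears only positively; assign x7 = True.
Branch on x1: take x1 = True.
  then x6 is forced to True.
The remaining clauses are satisfied by x2 = False, x3 = True, x4 = True, x5 = False, x8 = True.
So x1 = True, x2 = False, x3 = True, x4 = True, x5 = False, x6 = True, x7 = True, x8 = True is a satisfying assignment.

SATISFIABLE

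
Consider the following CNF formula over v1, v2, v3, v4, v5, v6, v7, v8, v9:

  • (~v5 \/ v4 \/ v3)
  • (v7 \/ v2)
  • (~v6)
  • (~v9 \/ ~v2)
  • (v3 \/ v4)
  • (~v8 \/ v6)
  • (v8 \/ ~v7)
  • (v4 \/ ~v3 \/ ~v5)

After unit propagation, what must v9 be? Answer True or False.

False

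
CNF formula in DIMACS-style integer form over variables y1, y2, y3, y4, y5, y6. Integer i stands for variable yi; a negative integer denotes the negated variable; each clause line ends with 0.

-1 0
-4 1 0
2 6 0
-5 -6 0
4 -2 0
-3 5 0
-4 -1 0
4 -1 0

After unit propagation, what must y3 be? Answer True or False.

Unit clause (¬y1) sets y1 = False.
From (¬y4 ∨ y1) and y1 = False: y4 = False.
From (¬y2 ∨ y4) and y4 = False: y2 = False.
(y2 ∨ y6) with y2 = False leaves only y6, so y6 = True.
From (¬y5 ∨ ¬y6) and y6 = True: y5 = False.
(y5 ∨ ¬y3): since y5 = False, the clause reduces to (¬y3). y3 = False.

False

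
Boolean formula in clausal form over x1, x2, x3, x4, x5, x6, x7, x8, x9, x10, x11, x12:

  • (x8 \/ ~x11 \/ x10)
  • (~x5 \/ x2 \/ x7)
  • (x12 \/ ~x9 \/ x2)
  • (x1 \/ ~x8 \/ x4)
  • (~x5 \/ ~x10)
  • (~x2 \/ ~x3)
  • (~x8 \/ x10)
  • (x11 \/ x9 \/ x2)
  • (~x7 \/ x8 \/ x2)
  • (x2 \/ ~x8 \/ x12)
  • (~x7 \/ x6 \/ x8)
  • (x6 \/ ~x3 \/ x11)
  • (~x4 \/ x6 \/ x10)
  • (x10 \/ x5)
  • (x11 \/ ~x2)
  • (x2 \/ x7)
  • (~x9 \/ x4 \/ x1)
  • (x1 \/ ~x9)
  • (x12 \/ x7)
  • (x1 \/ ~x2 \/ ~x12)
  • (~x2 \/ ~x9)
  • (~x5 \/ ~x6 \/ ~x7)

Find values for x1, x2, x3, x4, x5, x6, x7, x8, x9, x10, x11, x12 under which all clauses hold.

x1 = T, x2 = F, x3 = T, x4 = F, x5 = F, x6 = F, x7 = T, x8 = T, x9 = T, x10 = T, x11 = T, x12 = T

Check each clause:
  1. (~x11 \/ x10 \/ x8) — x8 is true.
  2. (x7 \/ ~x5 \/ x2) — ~x5 is true.
  3. (~x9 \/ x2 \/ x12) — x12 is true.
  4. (x4 \/ ~x8 \/ x1) — x1 is true.
  5. (~x10 \/ ~x5) — ~x5 is true.
  6. (~x3 \/ ~x2) — ~x2 is true.
  7. (~x8 \/ x10) — x10 is true.
  8. (x11 \/ x9 \/ x2) — x9 is true.
  9. (x2 \/ ~x7 \/ x8) — x8 is true.
  10. (x2 \/ ~x8 \/ x12) — x12 is true.
  11. (x8 \/ ~x7 \/ x6) — x8 is true.
  12. (x6 \/ x11 \/ ~x3) — x11 is true.
  13. (x6 \/ x10 \/ ~x4) — x10 is true.
  14. (x10 \/ x5) — x10 is true.
  15. (x11 \/ ~x2) — x11 is true.
  16. (x2 \/ x7) — x7 is true.
  17. (x1 \/ x4 \/ ~x9) — x1 is true.
  18. (~x9 \/ x1) — x1 is true.
  19. (x12 \/ x7) — x12 is true.
  20. (x1 \/ ~x2 \/ ~x12) — x1 is true.
  21. (~x9 \/ ~x2) — ~x2 is true.
  22. (~x6 \/ ~x7 \/ ~x5) — ~x6 is true.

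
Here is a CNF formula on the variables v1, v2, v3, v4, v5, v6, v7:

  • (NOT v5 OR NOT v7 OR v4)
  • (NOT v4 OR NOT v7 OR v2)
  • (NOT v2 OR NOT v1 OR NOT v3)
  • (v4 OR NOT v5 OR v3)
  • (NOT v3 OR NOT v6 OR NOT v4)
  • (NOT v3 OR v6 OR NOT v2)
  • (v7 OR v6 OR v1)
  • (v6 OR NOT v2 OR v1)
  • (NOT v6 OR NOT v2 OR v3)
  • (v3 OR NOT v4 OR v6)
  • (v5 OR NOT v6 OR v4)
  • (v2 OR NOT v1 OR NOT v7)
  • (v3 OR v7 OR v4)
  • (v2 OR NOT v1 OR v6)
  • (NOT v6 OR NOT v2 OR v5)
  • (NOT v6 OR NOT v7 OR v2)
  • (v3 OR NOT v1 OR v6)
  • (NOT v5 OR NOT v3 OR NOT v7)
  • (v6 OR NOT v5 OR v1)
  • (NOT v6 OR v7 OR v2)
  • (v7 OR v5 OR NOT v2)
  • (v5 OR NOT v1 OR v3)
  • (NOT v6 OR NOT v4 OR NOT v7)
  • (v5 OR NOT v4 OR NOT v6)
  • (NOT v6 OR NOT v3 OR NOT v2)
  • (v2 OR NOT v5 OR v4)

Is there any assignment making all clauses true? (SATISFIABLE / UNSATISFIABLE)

SATISFIABLE

Branch on v1: take v1 = False.
For the remaining variables, v2 = False, v3 = False, v4 = False, v5 = False, v6 = False, v7 = True works.
So v1=False, v2=False, v3=False, v4=False, v5=False, v6=False, v7=True is a satisfying assignment.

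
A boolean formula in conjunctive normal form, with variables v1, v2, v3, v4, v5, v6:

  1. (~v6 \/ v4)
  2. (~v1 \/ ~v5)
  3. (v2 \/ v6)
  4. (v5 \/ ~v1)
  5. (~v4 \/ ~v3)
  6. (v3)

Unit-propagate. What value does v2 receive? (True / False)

(v3) is a unit clause: v3 = True.
From (~v3 \/ ~v4) and v3 = True: v4 = False.
(~v6 \/ v4): since v4 = False, the clause reduces to (~v6). v6 = False.
(v6 \/ v2) with v6 = False leaves only v2, so v2 = True.

True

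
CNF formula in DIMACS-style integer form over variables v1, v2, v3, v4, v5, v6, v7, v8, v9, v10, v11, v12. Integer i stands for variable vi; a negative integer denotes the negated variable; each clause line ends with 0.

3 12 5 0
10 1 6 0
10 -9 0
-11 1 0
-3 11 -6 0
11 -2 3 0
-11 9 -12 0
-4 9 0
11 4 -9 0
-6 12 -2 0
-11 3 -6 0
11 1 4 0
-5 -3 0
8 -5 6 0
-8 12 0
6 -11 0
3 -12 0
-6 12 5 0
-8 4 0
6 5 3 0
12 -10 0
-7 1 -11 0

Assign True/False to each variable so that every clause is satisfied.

Pure literal: v1 appears only positively; assign v1 = True.
v2 occurs only negated in the remaining clauses — set v2 = False.
Set v3 = True and propagate.
  then v5 is forced to False.
Set v4 = True and propagate.
  then v9 is forced to True.
  then v10 is forced to True.
  then v12 is forced to True.
Set v6 = True and propagate.
  then v11 is forced to True.
v7, v8 are now unconstrained; take v7 = False, v8 = False.

v1=True, v2=False, v3=True, v4=True, v5=False, v6=True, v7=False, v8=False, v9=True, v10=True, v11=True, v12=True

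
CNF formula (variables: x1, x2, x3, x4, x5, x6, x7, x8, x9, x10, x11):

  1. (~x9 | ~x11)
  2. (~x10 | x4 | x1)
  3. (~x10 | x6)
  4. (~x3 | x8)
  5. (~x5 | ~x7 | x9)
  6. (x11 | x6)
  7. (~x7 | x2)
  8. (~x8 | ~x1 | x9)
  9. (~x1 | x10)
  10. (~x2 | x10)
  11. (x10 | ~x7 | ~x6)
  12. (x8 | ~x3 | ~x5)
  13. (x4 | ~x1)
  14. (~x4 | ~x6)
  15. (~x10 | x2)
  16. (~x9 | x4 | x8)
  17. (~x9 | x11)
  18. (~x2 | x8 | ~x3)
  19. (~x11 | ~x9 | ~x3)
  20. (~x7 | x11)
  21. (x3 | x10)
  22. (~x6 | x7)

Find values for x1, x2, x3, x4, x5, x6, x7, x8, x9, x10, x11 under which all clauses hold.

x1=0  x2=0  x3=1  x4=1  x5=0  x6=0  x7=0  x8=1  x9=0  x10=0  x11=1

Pure literal: x5 appears only negated; assign x5 = False.
Set x1 = False and propagate.
Branch on x2: take x2 = False.
  then x7 is forced to False.
  then x10 is forced to False.
  then x3 is forced to True.
  then x8 is forced to True.
  then x6 is forced to False.
  then x11 is forced to True.
  then x9 is forced to False.
x4 is now unconstrained; take x4 = True.
Every clause has at least one true literal under this assignment.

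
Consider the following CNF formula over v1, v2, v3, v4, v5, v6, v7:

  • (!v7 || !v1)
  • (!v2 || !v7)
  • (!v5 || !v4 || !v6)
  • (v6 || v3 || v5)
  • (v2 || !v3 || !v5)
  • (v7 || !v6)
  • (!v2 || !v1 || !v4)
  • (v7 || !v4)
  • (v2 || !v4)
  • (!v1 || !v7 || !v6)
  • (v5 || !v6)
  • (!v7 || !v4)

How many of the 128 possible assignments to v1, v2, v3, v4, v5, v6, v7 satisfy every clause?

13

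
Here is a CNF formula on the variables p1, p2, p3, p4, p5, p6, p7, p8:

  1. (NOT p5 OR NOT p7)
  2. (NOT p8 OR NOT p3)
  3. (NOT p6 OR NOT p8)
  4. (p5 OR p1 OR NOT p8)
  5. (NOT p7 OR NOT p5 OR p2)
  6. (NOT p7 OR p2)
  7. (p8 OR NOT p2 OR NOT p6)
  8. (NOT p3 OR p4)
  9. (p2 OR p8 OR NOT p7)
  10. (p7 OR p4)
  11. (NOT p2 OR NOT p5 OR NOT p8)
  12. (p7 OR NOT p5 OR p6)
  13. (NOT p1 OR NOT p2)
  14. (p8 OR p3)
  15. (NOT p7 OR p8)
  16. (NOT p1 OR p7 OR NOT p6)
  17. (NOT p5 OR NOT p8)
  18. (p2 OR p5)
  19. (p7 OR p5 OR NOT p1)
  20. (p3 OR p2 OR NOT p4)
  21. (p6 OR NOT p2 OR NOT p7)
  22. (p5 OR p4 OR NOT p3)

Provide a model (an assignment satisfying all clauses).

Branch on p1: take p1 = False.
Try p2 = False.
  then p7 is forced to False.
  then p4 is forced to True.
  then p5 is forced to True.
  then p6 is forced to True.
  then p8 is forced to False.
  then p3 is forced to True.
Every clause has at least one true literal under this assignment.

p1=F, p2=F, p3=T, p4=T, p5=T, p6=T, p7=F, p8=F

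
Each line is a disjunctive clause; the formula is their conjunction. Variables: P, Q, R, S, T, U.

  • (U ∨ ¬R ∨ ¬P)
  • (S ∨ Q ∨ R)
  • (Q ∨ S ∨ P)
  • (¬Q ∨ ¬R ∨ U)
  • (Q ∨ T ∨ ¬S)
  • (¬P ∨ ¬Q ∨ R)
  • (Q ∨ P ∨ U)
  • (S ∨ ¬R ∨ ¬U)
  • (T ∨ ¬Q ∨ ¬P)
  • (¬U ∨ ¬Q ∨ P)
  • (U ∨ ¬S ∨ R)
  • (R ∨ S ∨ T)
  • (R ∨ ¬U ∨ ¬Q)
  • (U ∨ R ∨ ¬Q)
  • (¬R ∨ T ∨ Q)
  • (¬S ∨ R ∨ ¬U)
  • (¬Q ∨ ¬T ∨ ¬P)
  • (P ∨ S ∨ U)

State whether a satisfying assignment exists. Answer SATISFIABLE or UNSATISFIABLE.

SATISFIABLE

Branch on P: take P = False.
Try Q = False.
  then S is forced to True.
  then T is forced to True.
  then U is forced to True.
  then R is forced to True.
Every clause has at least one true literal under this assignment.
So P=0, Q=0, R=1, S=1, T=1, U=1 is a satisfying assignment.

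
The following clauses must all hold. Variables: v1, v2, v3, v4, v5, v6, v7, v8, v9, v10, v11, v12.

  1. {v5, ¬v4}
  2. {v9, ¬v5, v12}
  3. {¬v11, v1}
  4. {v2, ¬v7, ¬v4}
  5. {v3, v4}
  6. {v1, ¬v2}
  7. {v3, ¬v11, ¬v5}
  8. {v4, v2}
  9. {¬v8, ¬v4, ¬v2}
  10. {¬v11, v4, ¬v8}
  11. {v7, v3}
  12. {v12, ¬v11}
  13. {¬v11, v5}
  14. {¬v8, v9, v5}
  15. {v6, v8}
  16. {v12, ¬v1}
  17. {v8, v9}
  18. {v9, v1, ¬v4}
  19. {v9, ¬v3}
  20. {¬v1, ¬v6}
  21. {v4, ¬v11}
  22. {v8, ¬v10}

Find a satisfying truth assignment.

v1=T, v2=T, v3=T, v4=F, v5=T, v6=F, v7=T, v8=T, v9=T, v10=F, v11=F, v12=T

Check each clause:
  1. {v5, ¬v4} — ¬v4 is true.
  2. {v9, v12, ¬v5} — v9 is true.
  3. {¬v11, v1} — v1 is true.
  4. {¬v7, v2, ¬v4} — v2 is true.
  5. {v4, v3} — v3 is true.
  6. {¬v2, v1} — v1 is true.
  7. {¬v11, ¬v5, v3} — v3 is true.
  8. {v2, v4} — v2 is true.
  9. {¬v2, ¬v8, ¬v4} — ¬v4 is true.
  10. {v4, ¬v8, ¬v11} — ¬v11 is true.
  11. {v3, v7} — v3 is true.
  12. {v12, ¬v11} — v12 is true.
  13. {¬v11, v5} — v5 is true.
  14. {v9, ¬v8, v5} — v9 is true.
  15. {v6, v8} — v8 is true.
  16. {v12, ¬v1} — v12 is true.
  17. {v9, v8} — v8 is true.
  18. {v1, v9, ¬v4} — v1 is true.
  19. {¬v3, v9} — v9 is true.
  20. {¬v1, ¬v6} — ¬v6 is true.
  21. {v4, ¬v11} — ¬v11 is true.
  22. {v8, ¬v10} — v8 is true.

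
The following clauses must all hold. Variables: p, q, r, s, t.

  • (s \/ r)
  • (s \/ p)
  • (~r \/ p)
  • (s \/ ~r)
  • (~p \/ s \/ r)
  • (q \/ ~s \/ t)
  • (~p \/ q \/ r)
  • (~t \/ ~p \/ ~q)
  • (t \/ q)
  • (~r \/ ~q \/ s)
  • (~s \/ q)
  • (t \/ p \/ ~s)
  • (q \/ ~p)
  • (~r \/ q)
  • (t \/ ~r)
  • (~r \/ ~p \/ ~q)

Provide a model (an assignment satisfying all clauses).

p = False  q = True  r = False  s = True  t = True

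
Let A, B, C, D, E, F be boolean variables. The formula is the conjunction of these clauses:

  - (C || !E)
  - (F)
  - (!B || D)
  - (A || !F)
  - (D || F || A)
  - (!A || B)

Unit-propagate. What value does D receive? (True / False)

Unit clause (F) sets F = True.
(!F || A): since F = True, the clause reduces to (A). A = True.
From (B || !A) and A = True: B = True.
(!B || D): since B = True, the clause reduces to (D). D = True.

True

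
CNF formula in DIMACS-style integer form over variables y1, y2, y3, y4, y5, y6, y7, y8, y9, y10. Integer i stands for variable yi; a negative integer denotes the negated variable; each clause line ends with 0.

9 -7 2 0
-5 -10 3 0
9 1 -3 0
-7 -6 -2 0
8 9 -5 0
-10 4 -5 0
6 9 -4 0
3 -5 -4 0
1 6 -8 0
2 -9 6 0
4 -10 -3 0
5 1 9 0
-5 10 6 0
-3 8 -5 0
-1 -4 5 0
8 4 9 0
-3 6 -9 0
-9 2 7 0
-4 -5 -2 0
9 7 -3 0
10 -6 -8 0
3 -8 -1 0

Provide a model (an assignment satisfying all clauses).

y1=F  y2=F  y3=F  y4=F  y5=F  y6=T  y7=T  y8=F  y9=T  y10=T

Check each clause:
  1. (¬y7 ∨ y2 ∨ y9) — y9 is true.
  2. (y3 ∨ ¬y10 ∨ ¬y5) — ¬y5 is true.
  3. (y1 ∨ ¬y3 ∨ y9) — y9 is true.
  4. (¬y2 ∨ ¬y6 ∨ ¬y7) — ¬y2 is true.
  5. (y8 ∨ y9 ∨ ¬y5) — y9 is true.
  6. (¬y5 ∨ ¬y10 ∨ y4) — ¬y5 is true.
  7. (y6 ∨ ¬y4 ∨ y9) — y9 is true.
  8. (y3 ∨ ¬y4 ∨ ¬y5) — ¬y5 is true.
  9. (y6 ∨ ¬y8 ∨ y1) — ¬y8 is true.
  10. (y6 ∨ y2 ∨ ¬y9) — y6 is true.
  11. (¬y3 ∨ ¬y10 ∨ y4) — ¬y3 is true.
  12. (y9 ∨ y1 ∨ y5) — y9 is true.
  13. (¬y5 ∨ y6 ∨ y10) — y10 is true.
  14. (¬y5 ∨ y8 ∨ ¬y3) — ¬y5 is true.
  15. (y5 ∨ ¬y1 ∨ ¬y4) — ¬y4 is true.
  16. (y4 ∨ y9 ∨ y8) — y9 is true.
  17. (¬y9 ∨ ¬y3 ∨ y6) — ¬y3 is true.
  18. (y2 ∨ y7 ∨ ¬y9) — y7 is true.
  19. (¬y5 ∨ ¬y4 ∨ ¬y2) — ¬y5 is true.
  20. (y7 ∨ ¬y3 ∨ y9) — y9 is true.
  21. (¬y6 ∨ y10 ∨ ¬y8) — ¬y8 is true.
  22. (¬y1 ∨ ¬y8 ∨ y3) — ¬y8 is true.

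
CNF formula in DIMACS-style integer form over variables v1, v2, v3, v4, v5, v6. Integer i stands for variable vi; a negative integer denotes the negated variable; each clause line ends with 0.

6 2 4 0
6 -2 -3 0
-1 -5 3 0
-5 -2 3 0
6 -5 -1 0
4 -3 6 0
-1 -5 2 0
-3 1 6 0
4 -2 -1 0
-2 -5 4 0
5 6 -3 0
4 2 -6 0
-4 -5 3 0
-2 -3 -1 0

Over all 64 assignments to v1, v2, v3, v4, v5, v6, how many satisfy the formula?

16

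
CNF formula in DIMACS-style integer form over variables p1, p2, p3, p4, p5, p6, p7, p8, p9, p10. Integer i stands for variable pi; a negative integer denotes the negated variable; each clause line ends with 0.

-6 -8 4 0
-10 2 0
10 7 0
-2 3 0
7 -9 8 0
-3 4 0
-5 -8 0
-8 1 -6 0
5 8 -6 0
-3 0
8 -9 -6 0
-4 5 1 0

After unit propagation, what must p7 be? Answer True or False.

True

(NOT p3) stands alone — p3 = False.
(NOT p2 OR p3): since p3 = False, the clause reduces to (NOT p2). p2 = False.
(NOT p10 OR p2): since p2 = False, the clause reduces to (NOT p10). p10 = False.
In (p7 OR p10), p10 is now false; p7 must hold, so p7 = True.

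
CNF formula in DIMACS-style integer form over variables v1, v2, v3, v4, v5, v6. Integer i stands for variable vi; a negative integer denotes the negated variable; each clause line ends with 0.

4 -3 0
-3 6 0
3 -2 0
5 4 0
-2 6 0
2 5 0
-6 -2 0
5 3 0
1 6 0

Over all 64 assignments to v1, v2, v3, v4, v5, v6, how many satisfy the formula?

8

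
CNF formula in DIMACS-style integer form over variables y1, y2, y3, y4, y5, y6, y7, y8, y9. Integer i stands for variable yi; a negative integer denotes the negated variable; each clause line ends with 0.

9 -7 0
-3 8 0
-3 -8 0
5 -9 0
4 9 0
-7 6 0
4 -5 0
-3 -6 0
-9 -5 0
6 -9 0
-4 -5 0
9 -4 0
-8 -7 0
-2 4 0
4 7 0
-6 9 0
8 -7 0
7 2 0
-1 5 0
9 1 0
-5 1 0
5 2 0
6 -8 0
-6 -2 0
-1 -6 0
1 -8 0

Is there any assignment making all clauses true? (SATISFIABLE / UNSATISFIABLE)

UNSATISFIABLE

y9 = True:
  propagation gives y5=True; an empty clause results — contradiction.
y9 = False:
  propagation gives y7=False, y4=True; an empty clause results — contradiction.
Every branch closes, so no satisfying assignment exists.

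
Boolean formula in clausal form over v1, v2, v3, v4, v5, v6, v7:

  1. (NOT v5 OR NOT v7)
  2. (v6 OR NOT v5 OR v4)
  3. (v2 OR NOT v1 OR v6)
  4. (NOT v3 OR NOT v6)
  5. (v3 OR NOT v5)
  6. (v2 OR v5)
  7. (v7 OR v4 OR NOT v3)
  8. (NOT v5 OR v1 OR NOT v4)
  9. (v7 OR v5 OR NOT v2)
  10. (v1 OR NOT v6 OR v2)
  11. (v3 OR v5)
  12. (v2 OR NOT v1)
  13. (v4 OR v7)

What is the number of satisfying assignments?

5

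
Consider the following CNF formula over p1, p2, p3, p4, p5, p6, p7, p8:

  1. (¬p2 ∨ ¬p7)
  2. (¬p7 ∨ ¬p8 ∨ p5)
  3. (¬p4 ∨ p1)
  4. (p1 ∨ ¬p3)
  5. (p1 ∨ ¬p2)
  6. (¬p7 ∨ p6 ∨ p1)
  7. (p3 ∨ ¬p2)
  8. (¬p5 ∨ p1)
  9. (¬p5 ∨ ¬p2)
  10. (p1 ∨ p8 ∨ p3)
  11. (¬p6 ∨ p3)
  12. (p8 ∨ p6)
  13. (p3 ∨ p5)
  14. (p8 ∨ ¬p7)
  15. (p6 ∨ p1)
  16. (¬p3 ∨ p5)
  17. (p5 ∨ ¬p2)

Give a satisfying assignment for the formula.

Pure literal: p1 appears only positively; assign p1 = True.
Pure literal: p2 appears only negated; assign p2 = False.
Branch on p3: take p3 = True.
  then p5 is forced to True.
For the remaining variables, p4 = True, p6 = True, p7 = True, p8 = True works.
Check each clause:
  1. (¬p2 ∨ ¬p7) — ¬p2 is true.
  2. (¬p7 ∨ ¬p8 ∨ p5) — p5 is true.
  3. (¬p4 ∨ p1) — p1 is true.
  4. (¬p3 ∨ p1) — p1 is true.
  5. (¬p2 ∨ p1) — p1 is true.
  6. (¬p7 ∨ p1 ∨ p6) — p6 is true.
  7. (¬p2 ∨ p3) — p3 is true.
  8. (¬p5 ∨ p1) — p1 is true.
  9. (¬p2 ∨ ¬p5) — ¬p2 is true.
  10. (p3 ∨ p8 ∨ p1) — p8 is true.
  11. (p3 ∨ ¬p6) — p3 is true.
  12. (p6 ∨ p8) — p8 is true.
  13. (p3 ∨ p5) — p3 is true.
  14. (p8 ∨ ¬p7) — p8 is true.
  15. (p6 ∨ p1) — p1 is true.
  16. (¬p3 ∨ p5) — p5 is true.
  17. (p5 ∨ ¬p2) — p5 is true.

p1 = T  p2 = F  p3 = T  p4 = T  p5 = T  p6 = T  p7 = T  p8 = T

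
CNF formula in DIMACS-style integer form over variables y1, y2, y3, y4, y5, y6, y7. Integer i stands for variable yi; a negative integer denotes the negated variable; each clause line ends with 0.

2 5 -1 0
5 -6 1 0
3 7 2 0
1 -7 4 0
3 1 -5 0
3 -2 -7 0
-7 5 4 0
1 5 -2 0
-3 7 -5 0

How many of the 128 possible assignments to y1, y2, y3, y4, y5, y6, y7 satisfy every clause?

34

Case analysis on y5 and y1:
  y5=1, y1=1: y4, y6 free; 4 ways for (y2,y3,y7) × 2^2 = 16.
  y5=1, y1=0: remaining (y2,y3,y4,y6,y7) ∈ {(0,1,1,0,1); (0,1,1,1,1); (1,1,1,0,1); (1,1,1,1,1)} — 4.
  y5=0, y1=1: y6 free; 5 ways for (y2,y3,y4,y7) × 2^1 = 10.
  y5=0, y1=0: remaining (y2,y3,y4,y6,y7) ∈ {(0,0,1,0,1); (0,1,0,0,0); (0,1,1,0,0); (0,1,1,0,1)} — 4.
Total: 16 + 4 + 10 + 4 = 34.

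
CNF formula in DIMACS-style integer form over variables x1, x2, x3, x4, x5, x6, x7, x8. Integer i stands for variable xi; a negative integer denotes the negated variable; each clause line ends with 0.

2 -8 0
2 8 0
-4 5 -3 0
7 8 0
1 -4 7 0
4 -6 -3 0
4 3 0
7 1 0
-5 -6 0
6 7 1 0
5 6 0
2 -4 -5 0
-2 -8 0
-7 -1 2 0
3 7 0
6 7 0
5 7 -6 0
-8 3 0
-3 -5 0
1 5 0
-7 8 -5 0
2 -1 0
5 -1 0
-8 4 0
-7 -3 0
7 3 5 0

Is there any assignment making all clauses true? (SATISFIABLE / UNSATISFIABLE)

x7 = True:
  propagation gives x3=False, x4=True, x8=False, x2=True; an empty clause results — contradiction.
x7 = False:
  propagation gives x8=True, x2=True; an empty clause results — contradiction.
Every branch closes, so no satisfying assignment exists.

UNSATISFIABLE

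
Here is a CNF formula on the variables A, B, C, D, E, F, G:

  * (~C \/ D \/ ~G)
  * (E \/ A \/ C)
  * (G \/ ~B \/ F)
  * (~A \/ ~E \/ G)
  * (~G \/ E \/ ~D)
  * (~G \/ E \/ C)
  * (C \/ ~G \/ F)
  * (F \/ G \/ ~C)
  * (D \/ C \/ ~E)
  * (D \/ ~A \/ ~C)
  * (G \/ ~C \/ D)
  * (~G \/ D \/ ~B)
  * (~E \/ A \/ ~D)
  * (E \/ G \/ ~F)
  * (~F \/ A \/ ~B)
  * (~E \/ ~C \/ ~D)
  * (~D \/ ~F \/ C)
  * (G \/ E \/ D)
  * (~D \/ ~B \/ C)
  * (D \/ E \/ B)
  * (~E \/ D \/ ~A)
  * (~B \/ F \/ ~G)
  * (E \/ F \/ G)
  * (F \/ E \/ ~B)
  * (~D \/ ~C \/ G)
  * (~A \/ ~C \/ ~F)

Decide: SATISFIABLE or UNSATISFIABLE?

UNSATISFIABLE

D = True:
  F = True:
    propagation gives C=True, E=False, G=False; an empty clause results — contradiction.
  F = False:
    G = True:
      propagation gives E=True, C=True; contradiction.
    G = False:
      propagation gives B=False, C=False, E=True; contradiction.
D = False:
  G = True:
    propagation gives C=False, E=True; an empty clause results — contradiction.
  G = False:
    propagation gives C=False, E=False; an empty clause results — contradiction.
Every branch closes, so no satisfying assignment exists.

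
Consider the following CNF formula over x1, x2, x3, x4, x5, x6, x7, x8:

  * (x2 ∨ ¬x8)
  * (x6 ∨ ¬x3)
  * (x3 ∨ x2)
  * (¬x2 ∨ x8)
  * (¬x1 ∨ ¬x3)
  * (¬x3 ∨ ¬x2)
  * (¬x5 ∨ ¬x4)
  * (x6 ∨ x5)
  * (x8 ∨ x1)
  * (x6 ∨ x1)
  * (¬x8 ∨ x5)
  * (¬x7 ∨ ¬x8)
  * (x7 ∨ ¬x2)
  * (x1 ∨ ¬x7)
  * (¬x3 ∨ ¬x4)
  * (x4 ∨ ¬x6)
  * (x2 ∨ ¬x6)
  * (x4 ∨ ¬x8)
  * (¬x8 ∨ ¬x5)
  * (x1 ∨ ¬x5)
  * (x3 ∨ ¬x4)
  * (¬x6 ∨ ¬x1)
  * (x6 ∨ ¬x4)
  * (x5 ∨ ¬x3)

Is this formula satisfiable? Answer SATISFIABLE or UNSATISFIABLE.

x3 = True:
  propagation gives x6=True, x1=False, x2=False; an empty clause results — contradiction.
x3 = False:
  propagation gives x2=True, x8=True, x5=True; an empty clause results — contradiction.
Every branch closes, so no satisfying assignment exists.

UNSATISFIABLE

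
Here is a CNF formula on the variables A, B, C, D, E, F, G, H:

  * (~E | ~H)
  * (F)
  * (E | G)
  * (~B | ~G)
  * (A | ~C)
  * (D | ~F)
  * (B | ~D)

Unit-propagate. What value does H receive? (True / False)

Unit clause (F) sets F = True.
From (~F | D) and F = True: D = True.
(B | ~D) with D = True leaves only B, so B = True.
In (~G | ~B), ~B is now false; ~G must hold, so G = False.
(G | E): since G = False, the clause reduces to (E). E = True.
From (~E | ~H) and E = True: H = False.

False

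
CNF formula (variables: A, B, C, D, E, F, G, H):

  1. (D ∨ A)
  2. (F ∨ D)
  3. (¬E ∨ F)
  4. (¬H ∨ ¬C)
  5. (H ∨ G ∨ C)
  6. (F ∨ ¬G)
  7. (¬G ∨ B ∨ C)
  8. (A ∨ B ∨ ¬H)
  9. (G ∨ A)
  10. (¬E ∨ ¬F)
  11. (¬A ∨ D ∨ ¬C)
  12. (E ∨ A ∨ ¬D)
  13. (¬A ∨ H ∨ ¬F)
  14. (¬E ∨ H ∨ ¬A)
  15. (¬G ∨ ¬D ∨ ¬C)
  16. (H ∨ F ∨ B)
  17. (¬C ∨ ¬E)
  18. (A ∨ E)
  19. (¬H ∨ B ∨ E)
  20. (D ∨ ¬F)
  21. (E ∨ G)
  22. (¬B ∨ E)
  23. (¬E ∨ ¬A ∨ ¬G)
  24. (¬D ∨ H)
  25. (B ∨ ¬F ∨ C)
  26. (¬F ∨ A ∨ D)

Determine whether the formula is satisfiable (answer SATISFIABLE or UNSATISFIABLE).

A = True:
  E = True:
    propagation gives F=True; an empty clause results — contradiction.
  E = False:
    propagation gives G=True, F=True, H=True, C=False; an empty clause results — contradiction.
A = False:
  propagation gives D=True, G=True, F=True, E=False; an empty clause results — contradiction.
Every branch closes, so no satisfying assignment exists.

UNSATISFIABLE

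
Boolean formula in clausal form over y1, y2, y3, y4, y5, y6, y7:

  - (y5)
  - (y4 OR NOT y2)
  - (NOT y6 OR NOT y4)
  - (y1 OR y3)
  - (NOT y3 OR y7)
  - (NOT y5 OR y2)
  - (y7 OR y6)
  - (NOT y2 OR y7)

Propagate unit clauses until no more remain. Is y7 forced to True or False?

True

(y5) stands alone — y5 = True.
In (y2 OR NOT y5), NOT y5 is now false; y2 must hold, so y2 = True.
(y4 OR NOT y2) with y2 = True leaves only y4, so y4 = True.
From (NOT y6 OR NOT y4) and y4 = True: y6 = False.
In (y7 OR y6), y6 is now false; y7 must hold, so y7 = True.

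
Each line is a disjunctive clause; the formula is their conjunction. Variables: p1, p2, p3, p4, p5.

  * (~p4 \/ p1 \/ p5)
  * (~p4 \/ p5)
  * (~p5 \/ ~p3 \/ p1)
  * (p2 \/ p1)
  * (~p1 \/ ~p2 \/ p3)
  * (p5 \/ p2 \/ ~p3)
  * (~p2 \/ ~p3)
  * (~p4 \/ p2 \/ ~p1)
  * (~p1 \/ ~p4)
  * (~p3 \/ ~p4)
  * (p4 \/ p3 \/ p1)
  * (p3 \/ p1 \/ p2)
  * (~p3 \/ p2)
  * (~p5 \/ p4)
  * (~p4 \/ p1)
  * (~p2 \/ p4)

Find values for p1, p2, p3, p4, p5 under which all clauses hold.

p1=True, p2=False, p3=False, p4=False, p5=False

Try p1 = True.
  then p4 is forced to False.
  then p5 is forced to False.
  then p2 is forced to False.
  then p3 is forced to False.
Every clause has at least one true literal under this assignment.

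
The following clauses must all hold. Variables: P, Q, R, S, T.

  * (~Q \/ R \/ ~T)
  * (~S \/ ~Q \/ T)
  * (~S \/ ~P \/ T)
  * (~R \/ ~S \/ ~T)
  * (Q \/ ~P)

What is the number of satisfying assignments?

Case analysis on T and Q:
  T=T, Q=T: remaining (P,R,S) ∈ {(F,T,F); (T,T,F)} — 2.
  T=T, Q=F: remaining (P,R,S) ∈ {(F,F,F); (F,F,T); (F,T,F)} — 3.
  T=F, Q=T: remaining (P,R,S) ∈ {(F,F,F); (F,T,F); (T,F,F); (T,T,F)} — 4.
  T=F, Q=F: remaining (P,R,S) ∈ {(F,F,F); (F,F,T); (F,T,F); (F,T,T)} — 4.
Total: 2 + 3 + 4 + 4 = 13.

13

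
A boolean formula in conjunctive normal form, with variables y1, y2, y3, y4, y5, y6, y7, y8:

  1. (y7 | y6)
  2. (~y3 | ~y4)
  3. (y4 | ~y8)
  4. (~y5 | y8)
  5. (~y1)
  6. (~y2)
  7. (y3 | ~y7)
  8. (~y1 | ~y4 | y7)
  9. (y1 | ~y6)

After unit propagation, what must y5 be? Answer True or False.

False

(~y1) stands alone — y1 = False.
(~y2) stands alone — y2 = False.
(~y6 | y1): since y1 = False, the clause reduces to (~y6). y6 = False.
(y7 | y6): since y6 = False, the clause reduces to (y7). y7 = True.
(~y7 | y3) with y7 = True leaves only y3, so y3 = True.
(~y4 | ~y3) with y3 = True leaves only ~y4, so y4 = False.
(~y8 | y4): since y4 = False, the clause reduces to (~y8). y8 = False.
In (~y5 | y8), y8 is now false; ~y5 must hold, so y5 = False.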